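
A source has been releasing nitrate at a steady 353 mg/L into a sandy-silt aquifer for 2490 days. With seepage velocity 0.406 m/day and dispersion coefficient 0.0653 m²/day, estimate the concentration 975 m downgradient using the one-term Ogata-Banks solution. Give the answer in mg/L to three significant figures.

345 mg/L

For a continuous step input, C/C₀ ≈ ½·erfc((x−vt)/(2√(Dt))).
vt = 0.406 × 2490 = 1010.94 m and 2√(Dt) = 2√(0.0653 × 2490) = 25.50 m.
Argument (x−vt)/(2√(Dt)) = (975 − 1010.94)/25.50 = -1.409; ½·erfc(-1.409) = 0.9768.
C = 353 × 0.9768 = 345 mg/L.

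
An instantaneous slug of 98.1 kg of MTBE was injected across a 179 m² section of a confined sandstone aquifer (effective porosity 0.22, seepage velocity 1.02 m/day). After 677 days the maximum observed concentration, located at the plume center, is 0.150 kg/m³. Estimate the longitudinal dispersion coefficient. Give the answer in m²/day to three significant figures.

At the plume center C_max = M/(n_e·A·√(4πDt)), so D = M²/(4πt·(n_e·A·C_max)²).
n_e·A·C_max = 0.22 × 179 × 0.150 = 5.907 kg/m.
D = 98.1²/(4π × 677 × 5.907²) = 0.0324 m²/day.

0.0324 m²/day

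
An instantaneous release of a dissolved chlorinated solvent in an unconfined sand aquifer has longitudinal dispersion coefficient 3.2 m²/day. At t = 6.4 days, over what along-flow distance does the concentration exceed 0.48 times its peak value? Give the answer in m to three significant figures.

15.5 m

The plume is Gaussian with σ = √(2Dt) = √(2 × 3.2 × 6.4) = 6.400 m.
C/C_peak = exp(−Δx²/(2σ²)) = 0.48 ⇒ Δx = σ·√(−2 ln 0.48) = 6.400 × 1.212 = 7.757 m.
Width = 2Δx = 15.5 m.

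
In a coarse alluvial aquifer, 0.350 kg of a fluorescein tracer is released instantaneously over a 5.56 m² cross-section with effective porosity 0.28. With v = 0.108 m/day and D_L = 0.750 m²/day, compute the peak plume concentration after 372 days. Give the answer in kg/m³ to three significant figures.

0.00380 kg/m³

The peak of an instantaneous 1D plume sits at x = vt; there the Gaussian factor is 1 and C_max = M/(n_e·A·√(4πDt)), where n_e·A is the pore area the mass is dissolved in.
√(4πDt) = √(4π × 0.750 × 372) = 59.21 m, so C_max = 0.350/(0.28 × 5.56 × 59.21) = 0.00380 kg/m³.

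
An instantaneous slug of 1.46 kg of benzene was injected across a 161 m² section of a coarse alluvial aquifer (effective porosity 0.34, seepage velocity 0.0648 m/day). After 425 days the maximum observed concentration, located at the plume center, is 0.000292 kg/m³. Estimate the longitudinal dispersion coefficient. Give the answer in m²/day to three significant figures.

1.56 m²/day

At the plume center C_max = M/(n_e·A·√(4πDt)), so D = M²/(4πt·(n_e·A·C_max)²).
n_e·A·C_max = 0.34 × 161 × 0.000292 = 0.01598 kg/m.
D = 1.46²/(4π × 425 × 0.01598²) = 1.56 m²/day.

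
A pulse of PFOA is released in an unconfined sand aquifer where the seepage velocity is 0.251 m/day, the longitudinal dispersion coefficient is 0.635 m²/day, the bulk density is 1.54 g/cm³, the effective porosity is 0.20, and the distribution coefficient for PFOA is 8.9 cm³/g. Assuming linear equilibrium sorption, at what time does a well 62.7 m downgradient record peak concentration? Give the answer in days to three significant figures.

Retardation factor R = 1 + ρ_b·K_d/n = 1 + 1.54 × 8.9/0.20 = 69.53.
Sorption retards both mechanisms: v_R = v/R = 0.003610 m/day, D_R = D/R = 0.009133 m²/day.
Peak time from v_R²t² + 2D_R t − x² = 0: t = (√(D_R² + v_R²x²) − D_R)/v_R².
√(D_R² + v_R²x²) = √(0.009133² + 0.003610² × 62.7²) = 0.2265; v_R² = 1.303e-05.
t = (0.2265 − 0.009133)/1.303e-05 = 16700 days.

16700 days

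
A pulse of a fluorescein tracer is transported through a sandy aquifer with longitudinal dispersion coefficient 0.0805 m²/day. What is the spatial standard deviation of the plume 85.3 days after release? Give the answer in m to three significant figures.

Dispersive spreading gives a Gaussian with σ² = 2Dt; advection only shifts the center.
σ = √(2 × 0.0805 × 85.3) = 3.71 m.

3.71 m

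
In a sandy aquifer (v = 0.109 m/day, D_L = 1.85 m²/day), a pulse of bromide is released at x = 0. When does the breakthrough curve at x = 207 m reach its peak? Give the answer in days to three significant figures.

For the 1D instantaneous-source solution, setting ∂C/∂t = 0 at fixed x gives v²t² + 2Dt − x² = 0, so t = (√(D² + v²x²) − D)/v².
√(D² + v²x²) = √(1.85² + 0.109² × 207²) = 22.64; v² = 0.011881.
t = (22.64 − 1.85)/0.011881 = 1750 days (vs. the pure-advection estimate x/v = 1900 d).

1750 days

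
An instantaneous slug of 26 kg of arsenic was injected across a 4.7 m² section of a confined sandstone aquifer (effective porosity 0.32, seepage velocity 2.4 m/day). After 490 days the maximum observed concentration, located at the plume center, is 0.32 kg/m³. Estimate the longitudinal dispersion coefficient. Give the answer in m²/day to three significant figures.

0.474 m²/day

At the plume center C_max = M/(n_e·A·√(4πDt)), so D = M²/(4πt·(n_e·A·C_max)²).
n_e·A·C_max = 0.32 × 4.7 × 0.32 = 0.4813 kg/m.
D = 26²/(4π × 490 × 0.4813²) = 0.474 m²/day.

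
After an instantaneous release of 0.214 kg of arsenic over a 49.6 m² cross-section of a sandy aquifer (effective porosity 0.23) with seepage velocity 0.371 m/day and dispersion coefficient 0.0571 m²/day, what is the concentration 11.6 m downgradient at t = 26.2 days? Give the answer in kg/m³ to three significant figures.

For an instantaneous plane source, C(x,t) = M/(n_e·A·√(4πDt)) · exp(−(x−vt)²/(4Dt)), with n_e·A the pore (flow) area.
Plume center vt = 0.371 × 26.2 = 9.7202 m, so the well at 11.6 m is 1.8798 m downgradient of the peak.
√(4πDt) = 4.336 m, giving peak height M/(n_e·A·√(4πDt)) = 0.214/(0.23 × 49.6 × 4.336) = 0.004326 kg/m³.
(x−vt)²/(4Dt) = (1.8798)²/(4 × 0.0571 × 26.2) = 0.5905; exp(−0.5905) = 0.5541.
C = 0.004326 × 0.5541 = 0.00240 kg/m³.

0.00240 kg/m³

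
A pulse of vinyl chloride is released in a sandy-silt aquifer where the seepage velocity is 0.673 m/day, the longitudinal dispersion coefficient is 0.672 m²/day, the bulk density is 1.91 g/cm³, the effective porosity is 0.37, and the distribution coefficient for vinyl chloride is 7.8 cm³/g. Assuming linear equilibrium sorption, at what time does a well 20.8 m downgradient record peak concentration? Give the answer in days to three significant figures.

Retardation factor R = 1 + ρ_b·K_d/n = 1 + 1.91 × 7.8/0.37 = 41.26.
Sorption retards both mechanisms: v_R = v/R = 0.01631 m/day, D_R = D/R = 0.01629 m²/day.
Peak time from v_R²t² + 2D_R t − x² = 0: t = (√(D_R² + v_R²x²) − D_R)/v_R².
√(D_R² + v_R²x²) = √(0.01629² + 0.01631² × 20.8²) = 0.3396; v_R² = 0.0002660.
t = (0.3396 − 0.01629)/0.0002660 = 1220 days.

1220 days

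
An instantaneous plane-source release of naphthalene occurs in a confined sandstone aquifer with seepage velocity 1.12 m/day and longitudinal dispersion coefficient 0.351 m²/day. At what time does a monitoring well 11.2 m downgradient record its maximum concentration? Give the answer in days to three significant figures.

9.72 days

For the 1D instantaneous-source solution, setting ∂C/∂t = 0 at fixed x gives v²t² + 2Dt − x² = 0, so t = (√(D² + v²x²) − D)/v².
√(D² + v²x²) = √(0.351² + 1.12² × 11.2²) = 12.55; v² = 1.2544.
t = (12.55 − 0.351)/1.2544 = 9.72 days (vs. the pure-advection estimate x/v = 10.0 d).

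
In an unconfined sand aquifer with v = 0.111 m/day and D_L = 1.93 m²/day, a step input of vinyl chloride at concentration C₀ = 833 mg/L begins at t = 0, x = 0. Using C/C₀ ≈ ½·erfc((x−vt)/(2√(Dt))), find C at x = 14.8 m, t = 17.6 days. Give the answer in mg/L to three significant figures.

49.6 mg/L

For a continuous step input, C/C₀ ≈ ½·erfc((x−vt)/(2√(Dt))).
vt = 0.111 × 17.6 = 1.9536 m and 2√(Dt) = 2√(1.93 × 17.6) = 11.66 m.
Argument (x−vt)/(2√(Dt)) = (14.8 − 1.9536)/11.66 = 1.102; ½·erfc(1.102) = 0.05956.
C = 833 × 0.05956 = 49.6 mg/L.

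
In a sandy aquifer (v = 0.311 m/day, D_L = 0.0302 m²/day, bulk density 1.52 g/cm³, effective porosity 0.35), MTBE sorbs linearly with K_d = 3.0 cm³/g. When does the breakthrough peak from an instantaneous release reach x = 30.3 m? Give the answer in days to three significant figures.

Retardation factor R = 1 + ρ_b·K_d/n = 1 + 1.52 × 3.0/0.35 = 14.03.
Sorption retards both mechanisms: v_R = v/R = 0.02217 m/day, D_R = D/R = 0.002153 m²/day.
Peak time from v_R²t² + 2D_R t − x² = 0: t = (√(D_R² + v_R²x²) − D_R)/v_R².
√(D_R² + v_R²x²) = √(0.002153² + 0.02217² × 30.3²) = 0.6718; v_R² = 0.0004915.
t = (0.6718 − 0.002153)/0.0004915 = 1360 days.

1360 days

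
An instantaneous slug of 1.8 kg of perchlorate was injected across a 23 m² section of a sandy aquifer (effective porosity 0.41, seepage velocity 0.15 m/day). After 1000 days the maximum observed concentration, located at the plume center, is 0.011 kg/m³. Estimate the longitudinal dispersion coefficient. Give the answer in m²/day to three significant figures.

At the plume center C_max = M/(n_e·A·√(4πDt)), so D = M²/(4πt·(n_e·A·C_max)²).
n_e·A·C_max = 0.41 × 23 × 0.011 = 0.1037 kg/m.
D = 1.8²/(4π × 1000 × 0.1037²) = 0.0240 m²/day.

0.0240 m²/day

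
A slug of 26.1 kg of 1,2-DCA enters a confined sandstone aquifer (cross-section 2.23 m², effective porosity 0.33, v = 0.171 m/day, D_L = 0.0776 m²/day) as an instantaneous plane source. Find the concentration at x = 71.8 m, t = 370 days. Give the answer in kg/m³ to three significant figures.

0.991 kg/m³

For an instantaneous plane source, C(x,t) = M/(n_e·A·√(4πDt)) · exp(−(x−vt)²/(4Dt)), with n_e·A the pore (flow) area.
Plume center vt = 0.171 × 370 = 63.27 m, so the well at 71.8 m is 8.53 m downgradient of the peak.
√(4πDt) = 18.99 m, giving peak height M/(n_e·A·√(4πDt)) = 26.1/(0.33 × 2.23 × 18.99) = 1.868 kg/m³.
(x−vt)²/(4Dt) = (8.53)²/(4 × 0.0776 × 370) = 0.6335; exp(−0.6335) = 0.5307.
C = 1.868 × 0.5307 = 0.991 kg/m³.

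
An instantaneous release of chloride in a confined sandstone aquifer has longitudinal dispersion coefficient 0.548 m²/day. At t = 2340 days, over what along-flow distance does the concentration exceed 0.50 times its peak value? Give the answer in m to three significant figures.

The plume is Gaussian with σ = √(2Dt) = √(2 × 0.548 × 2340) = 50.64 m.
C/C_peak = exp(−Δx²/(2σ²)) = 0.50 ⇒ Δx = σ·√(−2 ln 0.50) = 50.64 × 1.177 = 59.60 m.
Width = 2Δx = 119 m.

119 m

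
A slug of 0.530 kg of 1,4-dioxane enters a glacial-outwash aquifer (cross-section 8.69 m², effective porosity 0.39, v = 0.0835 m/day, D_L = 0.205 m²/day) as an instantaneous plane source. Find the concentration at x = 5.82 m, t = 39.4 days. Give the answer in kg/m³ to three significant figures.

For an instantaneous plane source, C(x,t) = M/(n_e·A·√(4πDt)) · exp(−(x−vt)²/(4Dt)), with n_e·A the pore (flow) area.
Plume center vt = 0.0835 × 39.4 = 3.2899 m, so the well at 5.82 m is 2.5301 m downgradient of the peak.
√(4πDt) = 10.07 m, giving peak height M/(n_e·A·√(4πDt)) = 0.530/(0.39 × 8.69 × 10.07) = 0.01553 kg/m³.
(x−vt)²/(4Dt) = (2.5301)²/(4 × 0.205 × 39.4) = 0.1981; exp(−0.1981) = 0.8203.
C = 0.01553 × 0.8203 = 0.0127 kg/m³.

0.0127 kg/m³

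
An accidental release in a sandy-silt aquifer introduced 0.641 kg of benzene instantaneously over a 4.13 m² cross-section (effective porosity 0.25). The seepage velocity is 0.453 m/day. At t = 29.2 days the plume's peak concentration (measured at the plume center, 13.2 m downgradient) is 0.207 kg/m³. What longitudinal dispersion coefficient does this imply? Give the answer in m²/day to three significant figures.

At the plume center C_max = M/(n_e·A·√(4πDt)), so D = M²/(4πt·(n_e·A·C_max)²).
n_e·A·C_max = 0.25 × 4.13 × 0.207 = 0.2137 kg/m.
D = 0.641²/(4π × 29.2 × 0.2137²) = 0.0245 m²/day.

0.0245 m²/day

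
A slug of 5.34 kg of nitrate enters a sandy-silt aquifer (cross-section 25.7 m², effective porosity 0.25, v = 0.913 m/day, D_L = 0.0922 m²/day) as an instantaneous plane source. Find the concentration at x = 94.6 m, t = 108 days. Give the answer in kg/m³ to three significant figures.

0.0497 kg/m³

For an instantaneous plane source, C(x,t) = M/(n_e·A·√(4πDt)) · exp(−(x−vt)²/(4Dt)), with n_e·A the pore (flow) area.
Plume center vt = 0.913 × 108 = 98.604 m, so the well at 94.6 m is 4.004 m upgradient of the peak.
√(4πDt) = 11.19 m, giving peak height M/(n_e·A·√(4πDt)) = 5.34/(0.25 × 25.7 × 11.19) = 0.07427 kg/m³.
(x−vt)²/(4Dt) = (-4.004)²/(4 × 0.0922 × 108) = 0.4025; exp(−0.4025) = 0.6686.
C = 0.07427 × 0.6686 = 0.0497 kg/m³.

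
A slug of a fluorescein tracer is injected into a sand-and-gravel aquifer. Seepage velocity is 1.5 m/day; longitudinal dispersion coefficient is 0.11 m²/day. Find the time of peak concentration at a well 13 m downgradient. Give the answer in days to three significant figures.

8.62 days

For the 1D instantaneous-source solution, setting ∂C/∂t = 0 at fixed x gives v²t² + 2Dt − x² = 0, so t = (√(D² + v²x²) − D)/v².
√(D² + v²x²) = √(0.11² + 1.5² × 13²) = 19.50; v² = 2.25.
t = (19.50 − 0.11)/2.25 = 8.62 days (vs. the pure-advection estimate x/v = 8.67 d).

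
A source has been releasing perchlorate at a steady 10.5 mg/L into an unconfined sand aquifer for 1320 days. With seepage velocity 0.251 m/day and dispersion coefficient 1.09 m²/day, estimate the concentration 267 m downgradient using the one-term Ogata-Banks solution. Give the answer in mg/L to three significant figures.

9.29 mg/L

For a continuous step input, C/C₀ ≈ ½·erfc((x−vt)/(2√(Dt))).
vt = 0.251 × 1320 = 331.32 m and 2√(Dt) = 2√(1.09 × 1320) = 75.86 m.
Argument (x−vt)/(2√(Dt)) = (267 − 331.32)/75.86 = -0.8479; ½·erfc(-0.8479) = 0.8848.
C = 10.5 × 0.8848 = 9.29 mg/L.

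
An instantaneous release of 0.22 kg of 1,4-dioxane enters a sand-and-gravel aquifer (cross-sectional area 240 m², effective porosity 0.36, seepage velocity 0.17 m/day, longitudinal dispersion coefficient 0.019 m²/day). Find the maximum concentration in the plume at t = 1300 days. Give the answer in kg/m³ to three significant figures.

The peak of an instantaneous 1D plume sits at x = vt; there the Gaussian factor is 1 and C_max = M/(n_e·A·√(4πDt)), where n_e·A is the pore area the mass is dissolved in.
√(4πDt) = √(4π × 0.019 × 1300) = 17.62 m, so C_max = 0.22/(0.36 × 240 × 17.62) = 0.000145 kg/m³.

0.000145 kg/m³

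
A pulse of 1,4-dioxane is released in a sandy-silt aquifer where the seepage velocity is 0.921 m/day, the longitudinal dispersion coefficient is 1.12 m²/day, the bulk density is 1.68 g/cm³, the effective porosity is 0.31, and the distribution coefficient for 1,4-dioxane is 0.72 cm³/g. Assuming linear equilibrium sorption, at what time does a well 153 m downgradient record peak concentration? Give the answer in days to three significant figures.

808 days

Retardation factor R = 1 + ρ_b·K_d/n = 1 + 1.68 × 0.72/0.31 = 4.902.
Sorption retards both mechanisms: v_R = v/R = 0.1879 m/day, D_R = D/R = 0.2285 m²/day.
Peak time from v_R²t² + 2D_R t − x² = 0: t = (√(D_R² + v_R²x²) − D_R)/v_R².
√(D_R² + v_R²x²) = √(0.2285² + 0.1879² × 153²) = 28.75; v_R² = 0.03531.
t = (28.75 − 0.2285)/0.03531 = 808 days.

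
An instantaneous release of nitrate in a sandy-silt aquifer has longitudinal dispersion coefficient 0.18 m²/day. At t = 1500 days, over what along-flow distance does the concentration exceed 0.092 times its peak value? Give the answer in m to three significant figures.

102 m

The plume is Gaussian with σ = √(2Dt) = √(2 × 0.18 × 1500) = 23.24 m.
C/C_peak = exp(−Δx²/(2σ²)) = 0.092 ⇒ Δx = σ·√(−2 ln 0.092) = 23.24 × 2.184 = 50.76 m.
Width = 2Δx = 102 m.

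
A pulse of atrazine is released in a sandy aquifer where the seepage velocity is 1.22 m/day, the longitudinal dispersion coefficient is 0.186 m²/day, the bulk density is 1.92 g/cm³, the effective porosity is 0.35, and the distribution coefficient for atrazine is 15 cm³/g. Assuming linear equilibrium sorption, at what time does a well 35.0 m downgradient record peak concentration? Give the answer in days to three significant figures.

Retardation factor R = 1 + ρ_b·K_d/n = 1 + 1.92 × 15/0.35 = 83.29.
Sorption retards both mechanisms: v_R = v/R = 0.01465 m/day, D_R = D/R = 0.002233 m²/day.
Peak time from v_R²t² + 2D_R t − x² = 0: t = (√(D_R² + v_R²x²) − D_R)/v_R².
√(D_R² + v_R²x²) = √(0.002233² + 0.01465² × 35.0²) = 0.5128; v_R² = 0.0002146.
t = (0.5128 − 0.002233)/0.0002146 = 2380 days.

2380 days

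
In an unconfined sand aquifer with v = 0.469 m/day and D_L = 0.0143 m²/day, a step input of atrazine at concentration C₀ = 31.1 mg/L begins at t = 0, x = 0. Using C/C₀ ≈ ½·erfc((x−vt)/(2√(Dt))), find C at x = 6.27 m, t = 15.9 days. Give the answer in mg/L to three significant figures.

For a continuous step input, C/C₀ ≈ ½·erfc((x−vt)/(2√(Dt))).
vt = 0.469 × 15.9 = 7.4571 m and 2√(Dt) = 2√(0.0143 × 15.9) = 0.9537 m.
Argument (x−vt)/(2√(Dt)) = (6.27 − 7.4571)/0.9537 = -1.245; ½·erfc(-1.245) = 0.9609.
C = 31.1 × 0.9609 = 29.9 mg/L.

29.9 mg/L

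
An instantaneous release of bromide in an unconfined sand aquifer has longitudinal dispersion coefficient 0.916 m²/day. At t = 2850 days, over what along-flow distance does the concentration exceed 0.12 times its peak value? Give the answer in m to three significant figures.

The plume is Gaussian with σ = √(2Dt) = √(2 × 0.916 × 2850) = 72.26 m.
C/C_peak = exp(−Δx²/(2σ²)) = 0.12 ⇒ Δx = σ·√(−2 ln 0.12) = 72.26 × 2.059 = 148.8 m.
Width = 2Δx = 298 m.

298 m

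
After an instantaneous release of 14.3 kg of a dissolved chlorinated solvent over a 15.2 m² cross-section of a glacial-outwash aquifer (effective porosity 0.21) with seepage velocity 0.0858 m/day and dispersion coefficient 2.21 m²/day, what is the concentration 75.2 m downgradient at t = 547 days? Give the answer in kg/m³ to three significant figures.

For an instantaneous plane source, C(x,t) = M/(n_e·A·√(4πDt)) · exp(−(x−vt)²/(4Dt)), with n_e·A the pore (flow) area.
Plume center vt = 0.0858 × 547 = 46.9326 m, so the well at 75.2 m is 28.2674 m downgradient of the peak.
√(4πDt) = 123.3 m, giving peak height M/(n_e·A·√(4πDt)) = 14.3/(0.21 × 15.2 × 123.3) = 0.03633 kg/m³.
(x−vt)²/(4Dt) = (28.2674)²/(4 × 2.21 × 547) = 0.1652; exp(−0.1652) = 0.8477.
C = 0.03633 × 0.8477 = 0.0308 kg/m³.

0.0308 kg/m³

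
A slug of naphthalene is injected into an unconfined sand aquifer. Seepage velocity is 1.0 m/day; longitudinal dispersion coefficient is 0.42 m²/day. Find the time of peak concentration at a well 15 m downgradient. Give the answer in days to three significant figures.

14.6 days

For the 1D instantaneous-source solution, setting ∂C/∂t = 0 at fixed x gives v²t² + 2Dt − x² = 0, so t = (√(D² + v²x²) − D)/v².
√(D² + v²x²) = √(0.42² + 1.0² × 15²) = 15.01; v² = 1.
t = (15.01 − 0.42)/1 = 14.6 days (vs. the pure-advection estimate x/v = 15.0 d).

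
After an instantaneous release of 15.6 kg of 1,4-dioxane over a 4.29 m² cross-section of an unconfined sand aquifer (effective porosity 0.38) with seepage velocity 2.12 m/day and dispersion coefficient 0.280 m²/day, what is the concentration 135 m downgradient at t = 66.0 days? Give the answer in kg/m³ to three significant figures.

0.453 kg/m³

For an instantaneous plane source, C(x,t) = M/(n_e·A·√(4πDt)) · exp(−(x−vt)²/(4Dt)), with n_e·A the pore (flow) area.
Plume center vt = 2.12 × 66.0 = 139.92 m, so the well at 135 m is 4.92 m upgradient of the peak.
√(4πDt) = 15.24 m, giving peak height M/(n_e·A·√(4πDt)) = 15.6/(0.38 × 4.29 × 15.24) = 0.6279 kg/m³.
(x−vt)²/(4Dt) = (-4.92)²/(4 × 0.280 × 66.0) = 0.3275; exp(−0.3275) = 0.7207.
C = 0.6279 × 0.7207 = 0.453 kg/m³.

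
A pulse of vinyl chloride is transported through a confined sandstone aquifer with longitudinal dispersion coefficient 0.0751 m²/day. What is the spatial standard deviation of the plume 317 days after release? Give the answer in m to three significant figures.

Dispersive spreading gives a Gaussian with σ² = 2Dt; advection only shifts the center.
σ = √(2 × 0.0751 × 317) = 6.90 m.

6.90 m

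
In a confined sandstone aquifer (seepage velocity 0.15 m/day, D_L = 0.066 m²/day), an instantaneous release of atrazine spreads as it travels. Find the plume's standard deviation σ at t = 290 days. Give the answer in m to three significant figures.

Dispersive spreading gives a Gaussian with σ² = 2Dt; advection only shifts the center.
σ = √(2 × 0.066 × 290) = 6.19 m.

6.19 m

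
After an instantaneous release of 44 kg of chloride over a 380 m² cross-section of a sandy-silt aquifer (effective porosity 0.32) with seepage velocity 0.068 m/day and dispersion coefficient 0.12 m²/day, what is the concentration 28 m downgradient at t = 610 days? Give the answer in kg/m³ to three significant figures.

For an instantaneous plane source, C(x,t) = M/(n_e·A·√(4πDt)) · exp(−(x−vt)²/(4Dt)), with n_e·A the pore (flow) area.
Plume center vt = 0.068 × 610 = 41.48 m, so the well at 28 m is 13.48 m upgradient of the peak.
√(4πDt) = 30.33 m, giving peak height M/(n_e·A·√(4πDt)) = 44/(0.32 × 380 × 30.33) = 0.01193 kg/m³.
(x−vt)²/(4Dt) = (-13.48)²/(4 × 0.12 × 610) = 0.6206; exp(−0.6206) = 0.5376.
C = 0.01193 × 0.5376 = 0.00641 kg/m³.

0.00641 kg/m³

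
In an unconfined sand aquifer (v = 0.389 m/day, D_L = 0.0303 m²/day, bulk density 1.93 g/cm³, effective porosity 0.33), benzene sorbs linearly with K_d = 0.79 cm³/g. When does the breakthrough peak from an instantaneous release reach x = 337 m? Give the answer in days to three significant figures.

Retardation factor R = 1 + ρ_b·K_d/n = 1 + 1.93 × 0.79/0.33 = 5.620.
Sorption retards both mechanisms: v_R = v/R = 0.06922 m/day, D_R = D/R = 0.005391 m²/day.
Peak time from v_R²t² + 2D_R t − x² = 0: t = (√(D_R² + v_R²x²) − D_R)/v_R².
√(D_R² + v_R²x²) = √(0.005391² + 0.06922² × 337²) = 23.33; v_R² = 0.004791.
t = (23.33 − 0.005391)/0.004791 = 4870 days.

4870 days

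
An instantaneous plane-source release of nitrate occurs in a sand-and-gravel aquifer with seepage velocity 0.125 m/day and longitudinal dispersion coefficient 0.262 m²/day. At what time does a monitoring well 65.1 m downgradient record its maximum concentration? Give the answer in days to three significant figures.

504 days

For the 1D instantaneous-source solution, setting ∂C/∂t = 0 at fixed x gives v²t² + 2Dt − x² = 0, so t = (√(D² + v²x²) − D)/v².
√(D² + v²x²) = √(0.262² + 0.125² × 65.1²) = 8.142; v² = 0.015625.
t = (8.142 − 0.262)/0.015625 = 504 days (vs. the pure-advection estimate x/v = 521 d).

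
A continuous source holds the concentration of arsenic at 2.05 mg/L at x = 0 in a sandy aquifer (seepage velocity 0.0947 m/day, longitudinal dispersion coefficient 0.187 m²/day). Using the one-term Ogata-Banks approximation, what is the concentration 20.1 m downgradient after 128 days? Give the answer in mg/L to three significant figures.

For a continuous step input, C/C₀ ≈ ½·erfc((x−vt)/(2√(Dt))).
vt = 0.0947 × 128 = 12.1216 m and 2√(Dt) = 2√(0.187 × 128) = 9.785 m.
Argument (x−vt)/(2√(Dt)) = (20.1 − 12.1216)/9.785 = 0.8154; ½·erfc(0.8154) = 0.1244.
C = 2.05 × 0.1244 = 0.255 mg/L.

0.255 mg/L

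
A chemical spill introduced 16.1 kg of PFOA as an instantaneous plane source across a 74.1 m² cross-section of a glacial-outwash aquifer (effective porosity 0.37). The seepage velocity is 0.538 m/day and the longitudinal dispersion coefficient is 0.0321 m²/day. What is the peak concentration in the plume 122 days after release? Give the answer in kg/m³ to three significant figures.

The peak of an instantaneous 1D plume sits at x = vt; there the Gaussian factor is 1 and C_max = M/(n_e·A·√(4πDt)), where n_e·A is the pore area the mass is dissolved in.
√(4πDt) = √(4π × 0.0321 × 122) = 7.015 m, so C_max = 16.1/(0.37 × 74.1 × 7.015) = 0.0837 kg/m³.

0.0837 kg/m³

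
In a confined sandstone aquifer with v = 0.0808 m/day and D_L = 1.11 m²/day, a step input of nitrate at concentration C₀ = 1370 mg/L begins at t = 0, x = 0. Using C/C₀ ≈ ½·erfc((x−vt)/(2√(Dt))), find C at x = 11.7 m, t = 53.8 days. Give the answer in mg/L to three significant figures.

For a continuous step input, C/C₀ ≈ ½·erfc((x−vt)/(2√(Dt))).
vt = 0.0808 × 53.8 = 4.34704 m and 2√(Dt) = 2√(1.11 × 53.8) = 15.46 m.
Argument (x−vt)/(2√(Dt)) = (11.7 − 4.34704)/15.46 = 0.4756; ½·erfc(0.4756) = 0.2506.
C = 1370 × 0.2506 = 343 mg/L.

343 mg/L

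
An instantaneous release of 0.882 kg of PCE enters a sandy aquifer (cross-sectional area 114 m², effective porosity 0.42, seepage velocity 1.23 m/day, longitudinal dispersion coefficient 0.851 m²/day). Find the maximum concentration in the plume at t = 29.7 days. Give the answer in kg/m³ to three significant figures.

The peak of an instantaneous 1D plume sits at x = vt; there the Gaussian factor is 1 and C_max = M/(n_e·A·√(4πDt)), where n_e·A is the pore area the mass is dissolved in.
√(4πDt) = √(4π × 0.851 × 29.7) = 17.82 m, so C_max = 0.882/(0.42 × 114 × 17.82) = 0.00103 kg/m³.

0.00103 kg/m³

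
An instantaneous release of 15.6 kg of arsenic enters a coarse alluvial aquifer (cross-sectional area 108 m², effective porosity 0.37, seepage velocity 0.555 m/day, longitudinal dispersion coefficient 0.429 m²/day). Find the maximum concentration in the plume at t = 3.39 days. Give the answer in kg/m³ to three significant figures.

The peak of an instantaneous 1D plume sits at x = vt; there the Gaussian factor is 1 and C_max = M/(n_e·A·√(4πDt)), where n_e·A is the pore area the mass is dissolved in.
√(4πDt) = √(4π × 0.429 × 3.39) = 4.275 m, so C_max = 15.6/(0.37 × 108 × 4.275) = 0.0913 kg/m³.

0.0913 kg/m³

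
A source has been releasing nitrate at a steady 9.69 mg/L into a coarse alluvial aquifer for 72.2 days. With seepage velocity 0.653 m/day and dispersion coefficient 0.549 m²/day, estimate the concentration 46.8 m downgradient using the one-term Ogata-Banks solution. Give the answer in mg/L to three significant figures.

For a continuous step input, C/C₀ ≈ ½·erfc((x−vt)/(2√(Dt))).
vt = 0.653 × 72.2 = 47.1466 m and 2√(Dt) = 2√(0.549 × 72.2) = 12.59 m.
Argument (x−vt)/(2√(Dt)) = (46.8 − 47.1466)/12.59 = -0.02753; ½·erfc(-0.02753) = 0.5155.
C = 9.69 × 0.5155 = 5.00 mg/L.

5.00 mg/L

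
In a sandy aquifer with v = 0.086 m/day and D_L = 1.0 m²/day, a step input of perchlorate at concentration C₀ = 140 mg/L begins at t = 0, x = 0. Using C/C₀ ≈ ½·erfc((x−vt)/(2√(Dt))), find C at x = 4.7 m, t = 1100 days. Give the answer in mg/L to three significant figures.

136 mg/L

For a continuous step input, C/C₀ ≈ ½·erfc((x−vt)/(2√(Dt))).
vt = 0.086 × 1100 = 94.6 m and 2√(Dt) = 2√(1.0 × 1100) = 66.33 m.
Argument (x−vt)/(2√(Dt)) = (4.7 − 94.6)/66.33 = -1.355; ½·erfc(-1.355) = 0.9723.
C = 140 × 0.9723 = 136 mg/L.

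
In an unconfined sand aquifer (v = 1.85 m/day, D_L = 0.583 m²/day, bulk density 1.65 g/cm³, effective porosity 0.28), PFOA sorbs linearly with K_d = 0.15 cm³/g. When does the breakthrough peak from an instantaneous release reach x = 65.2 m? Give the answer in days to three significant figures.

66.1 days

Retardation factor R = 1 + ρ_b·K_d/n = 1 + 1.65 × 0.15/0.28 = 1.884.
Sorption retards both mechanisms: v_R = v/R = 0.9820 m/day, D_R = D/R = 0.3094 m²/day.
Peak time from v_R²t² + 2D_R t − x² = 0: t = (√(D_R² + v_R²x²) − D_R)/v_R².
√(D_R² + v_R²x²) = √(0.3094² + 0.9820² × 65.2²) = 64.03; v_R² = 0.9643.
t = (64.03 − 0.3094)/0.9643 = 66.1 days.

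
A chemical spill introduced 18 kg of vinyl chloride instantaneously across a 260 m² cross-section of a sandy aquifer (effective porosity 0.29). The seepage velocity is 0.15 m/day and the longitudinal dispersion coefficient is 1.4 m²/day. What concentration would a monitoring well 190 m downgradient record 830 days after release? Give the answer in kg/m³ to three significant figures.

For an instantaneous plane source, C(x,t) = M/(n_e·A·√(4πDt)) · exp(−(x−vt)²/(4Dt)), with n_e·A the pore (flow) area.
Plume center vt = 0.15 × 830 = 124.5 m, so the well at 190 m is 65.5 m downgradient of the peak.
√(4πDt) = 120.8 m, giving peak height M/(n_e·A·√(4πDt)) = 18/(0.29 × 260 × 120.8) = 0.001976 kg/m³.
(x−vt)²/(4Dt) = (65.5)²/(4 × 1.4 × 830) = 0.9230; exp(−0.9230) = 0.3973.
C = 0.001976 × 0.3973 = 0.000785 kg/m³.

0.000785 kg/m³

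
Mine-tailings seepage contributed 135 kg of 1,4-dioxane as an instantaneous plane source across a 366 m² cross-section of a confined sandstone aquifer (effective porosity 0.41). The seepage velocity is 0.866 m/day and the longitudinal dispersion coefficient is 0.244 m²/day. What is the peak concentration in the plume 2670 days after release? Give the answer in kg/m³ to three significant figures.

The peak of an instantaneous 1D plume sits at x = vt; there the Gaussian factor is 1 and C_max = M/(n_e·A·√(4πDt)), where n_e·A is the pore area the mass is dissolved in.
√(4πDt) = √(4π × 0.244 × 2670) = 90.48 m, so C_max = 135/(0.41 × 366 × 90.48) = 0.00994 kg/m³.

0.00994 kg/m³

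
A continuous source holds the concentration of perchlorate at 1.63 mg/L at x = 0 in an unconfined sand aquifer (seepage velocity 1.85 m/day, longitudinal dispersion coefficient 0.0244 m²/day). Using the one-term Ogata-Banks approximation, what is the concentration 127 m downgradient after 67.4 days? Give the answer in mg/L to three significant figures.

For a continuous step input, C/C₀ ≈ ½·erfc((x−vt)/(2√(Dt))).
vt = 1.85 × 67.4 = 124.69 m and 2√(Dt) = 2√(0.0244 × 67.4) = 2.565 m.
Argument (x−vt)/(2√(Dt)) = (127 − 124.69)/2.565 = 0.9006; ½·erfc(0.9006) = 0.1014.
C = 1.63 × 0.1014 = 0.165 mg/L.

0.165 mg/L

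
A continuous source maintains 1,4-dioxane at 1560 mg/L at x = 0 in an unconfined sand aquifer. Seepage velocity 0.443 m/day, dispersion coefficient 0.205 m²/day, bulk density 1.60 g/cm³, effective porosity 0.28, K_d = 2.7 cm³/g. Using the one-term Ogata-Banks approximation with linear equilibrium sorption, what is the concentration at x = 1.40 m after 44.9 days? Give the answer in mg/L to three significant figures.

669 mg/L

Retardation factor R = 1 + ρ_b·K_d/n = 1 + 1.60 × 2.7/0.28 = 16.43.
Sorption retards both mechanisms: v_R = v/R = 0.02696 m/day, D_R = D/R = 0.01248 m²/day.
v_R·t = 0.02696 × 44.9 = 1.210504 m; 2√(D_R t) = 1.497 m; argument = (1.40 − 1.210504)/1.497 = 0.1266.
C = C₀ × ½·erfc(0.1266) = 1560 × 0.4290 = 669 mg/L.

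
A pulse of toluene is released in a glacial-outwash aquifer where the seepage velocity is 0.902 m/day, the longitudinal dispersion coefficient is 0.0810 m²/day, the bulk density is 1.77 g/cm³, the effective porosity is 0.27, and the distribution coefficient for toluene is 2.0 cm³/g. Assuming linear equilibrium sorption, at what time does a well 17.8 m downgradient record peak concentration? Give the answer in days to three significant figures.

Retardation factor R = 1 + ρ_b·K_d/n = 1 + 1.77 × 2.0/0.27 = 14.11.
Sorption retards both mechanisms: v_R = v/R = 0.06393 m/day, D_R = D/R = 0.005741 m²/day.
Peak time from v_R²t² + 2D_R t − x² = 0: t = (√(D_R² + v_R²x²) − D_R)/v_R².
√(D_R² + v_R²x²) = √(0.005741² + 0.06393² × 17.8²) = 1.138; v_R² = 0.004087.
t = (1.138 − 0.005741)/0.004087 = 277 days.

277 days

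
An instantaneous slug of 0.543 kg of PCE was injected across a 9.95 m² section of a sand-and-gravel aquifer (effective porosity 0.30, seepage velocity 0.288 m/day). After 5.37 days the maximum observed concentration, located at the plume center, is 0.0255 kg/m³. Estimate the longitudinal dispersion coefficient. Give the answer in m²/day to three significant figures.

At the plume center C_max = M/(n_e·A·√(4πDt)), so D = M²/(4πt·(n_e·A·C_max)²).
n_e·A·C_max = 0.30 × 9.95 × 0.0255 = 0.07612 kg/m.
D = 0.543²/(4π × 5.37 × 0.07612²) = 0.754 m²/day.

0.754 m²/day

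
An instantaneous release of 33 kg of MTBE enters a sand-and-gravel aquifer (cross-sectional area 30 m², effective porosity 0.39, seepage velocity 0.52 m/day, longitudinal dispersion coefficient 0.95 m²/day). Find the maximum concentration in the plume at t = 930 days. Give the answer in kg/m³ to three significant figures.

The peak of an instantaneous 1D plume sits at x = vt; there the Gaussian factor is 1 and C_max = M/(n_e·A·√(4πDt)), where n_e·A is the pore area the mass is dissolved in.
√(4πDt) = √(4π × 0.95 × 930) = 105.4 m, so C_max = 33/(0.39 × 30 × 105.4) = 0.0268 kg/m³.

0.0268 kg/m³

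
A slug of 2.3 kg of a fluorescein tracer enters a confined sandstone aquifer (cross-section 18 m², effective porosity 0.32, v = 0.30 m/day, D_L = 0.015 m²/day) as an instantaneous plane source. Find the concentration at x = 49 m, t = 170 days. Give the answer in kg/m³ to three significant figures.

For an instantaneous plane source, C(x,t) = M/(n_e·A·√(4πDt)) · exp(−(x−vt)²/(4Dt)), with n_e·A the pore (flow) area.
Plume center vt = 0.30 × 170 = 51 m, so the well at 49 m is 2 m upgradient of the peak.
√(4πDt) = 5.661 m, giving peak height M/(n_e·A·√(4πDt)) = 2.3/(0.32 × 18 × 5.661) = 0.07054 kg/m³.
(x−vt)²/(4Dt) = (-2)²/(4 × 0.015 × 170) = 0.3922; exp(−0.3922) = 0.6756.
C = 0.07054 × 0.6756 = 0.0477 kg/m³.

0.0477 kg/m³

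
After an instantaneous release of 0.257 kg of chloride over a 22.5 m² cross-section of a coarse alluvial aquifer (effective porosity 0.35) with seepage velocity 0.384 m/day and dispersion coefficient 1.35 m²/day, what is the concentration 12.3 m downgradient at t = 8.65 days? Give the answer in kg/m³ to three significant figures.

0.000480 kg/m³

For an instantaneous plane source, C(x,t) = M/(n_e·A·√(4πDt)) · exp(−(x−vt)²/(4Dt)), with n_e·A the pore (flow) area.
Plume center vt = 0.384 × 8.65 = 3.3216 m, so the well at 12.3 m is 8.9784 m downgradient of the peak.
√(4πDt) = 12.11 m, giving peak height M/(n_e·A·√(4πDt)) = 0.257/(0.35 × 22.5 × 12.11) = 0.002695 kg/m³.
(x−vt)²/(4Dt) = (8.9784)²/(4 × 1.35 × 8.65) = 1.726; exp(−1.726) = 0.1780.
C = 0.002695 × 0.1780 = 0.000480 kg/m³.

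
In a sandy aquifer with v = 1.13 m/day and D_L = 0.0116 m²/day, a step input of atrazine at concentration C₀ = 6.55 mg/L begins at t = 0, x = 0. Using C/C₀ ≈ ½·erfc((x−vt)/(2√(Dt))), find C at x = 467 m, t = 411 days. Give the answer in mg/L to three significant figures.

For a continuous step input, C/C₀ ≈ ½·erfc((x−vt)/(2√(Dt))).
vt = 1.13 × 411 = 464.43 m and 2√(Dt) = 2√(0.0116 × 411) = 4.367 m.
Argument (x−vt)/(2√(Dt)) = (467 − 464.43)/4.367 = 0.5885; ½·erfc(0.5885) = 0.2026.
C = 6.55 × 0.2026 = 1.33 mg/L.

1.33 mg/L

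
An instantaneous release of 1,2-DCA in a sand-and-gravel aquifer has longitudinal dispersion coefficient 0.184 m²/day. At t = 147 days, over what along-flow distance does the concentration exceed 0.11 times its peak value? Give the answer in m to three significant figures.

30.9 m

The plume is Gaussian with σ = √(2Dt) = √(2 × 0.184 × 147) = 7.355 m.
C/C_peak = exp(−Δx²/(2σ²)) = 0.11 ⇒ Δx = σ·√(−2 ln 0.11) = 7.355 × 2.101 = 15.45 m.
Width = 2Δx = 30.9 m.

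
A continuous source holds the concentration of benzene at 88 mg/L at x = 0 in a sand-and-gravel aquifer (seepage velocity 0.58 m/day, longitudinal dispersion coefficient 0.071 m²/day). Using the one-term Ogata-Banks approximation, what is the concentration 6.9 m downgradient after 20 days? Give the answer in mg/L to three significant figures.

87.8 mg/L

For a continuous step input, C/C₀ ≈ ½·erfc((x−vt)/(2√(Dt))).
vt = 0.58 × 20 = 11.6 m and 2√(Dt) = 2√(0.071 × 20) = 2.383 m.
Argument (x−vt)/(2√(Dt)) = (6.9 − 11.6)/2.383 = -1.972; ½·erfc(-1.972) = 0.9974.
C = 88 × 0.9974 = 87.8 mg/L.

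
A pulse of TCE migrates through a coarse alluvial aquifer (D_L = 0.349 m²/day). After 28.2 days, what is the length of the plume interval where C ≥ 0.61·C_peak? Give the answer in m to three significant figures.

8.82 m

The plume is Gaussian with σ = √(2Dt) = √(2 × 0.349 × 28.2) = 4.437 m.
C/C_peak = exp(−Δx²/(2σ²)) = 0.61 ⇒ Δx = σ·√(−2 ln 0.61) = 4.437 × 0.9943 = 4.412 m.
Width = 2Δx = 8.82 m.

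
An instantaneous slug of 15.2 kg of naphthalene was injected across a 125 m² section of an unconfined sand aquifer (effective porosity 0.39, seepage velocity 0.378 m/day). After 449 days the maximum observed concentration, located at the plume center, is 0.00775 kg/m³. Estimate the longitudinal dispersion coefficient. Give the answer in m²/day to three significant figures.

0.287 m²/day

At the plume center C_max = M/(n_e·A·√(4πDt)), so D = M²/(4πt·(n_e·A·C_max)²).
n_e·A·C_max = 0.39 × 125 × 0.00775 = 0.3778 kg/m.
D = 15.2²/(4π × 449 × 0.3778²) = 0.287 m²/day.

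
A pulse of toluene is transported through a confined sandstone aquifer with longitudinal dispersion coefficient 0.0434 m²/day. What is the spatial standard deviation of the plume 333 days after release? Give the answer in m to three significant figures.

5.38 m

Dispersive spreading gives a Gaussian with σ² = 2Dt; advection only shifts the center.
σ = √(2 × 0.0434 × 333) = 5.38 m.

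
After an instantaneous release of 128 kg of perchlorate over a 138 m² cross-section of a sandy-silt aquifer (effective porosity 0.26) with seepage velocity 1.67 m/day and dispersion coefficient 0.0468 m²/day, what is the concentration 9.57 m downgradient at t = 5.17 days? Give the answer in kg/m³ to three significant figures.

For an instantaneous plane source, C(x,t) = M/(n_e·A·√(4πDt)) · exp(−(x−vt)²/(4Dt)), with n_e·A the pore (flow) area.
Plume center vt = 1.67 × 5.17 = 8.6339 m, so the well at 9.57 m is 0.9361 m downgradient of the peak.
√(4πDt) = 1.744 m, giving peak height M/(n_e·A·√(4πDt)) = 128/(0.26 × 138 × 1.744) = 2.046 kg/m³.
(x−vt)²/(4Dt) = (0.9361)²/(4 × 0.0468 × 5.17) = 0.9054; exp(−0.9054) = 0.4044.
C = 2.046 × 0.4044 = 0.827 kg/m³.

0.827 kg/m³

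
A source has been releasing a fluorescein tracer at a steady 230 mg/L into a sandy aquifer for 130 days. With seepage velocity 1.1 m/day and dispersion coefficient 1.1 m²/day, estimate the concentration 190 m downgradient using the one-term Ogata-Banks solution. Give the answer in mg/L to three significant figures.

For a continuous step input, C/C₀ ≈ ½·erfc((x−vt)/(2√(Dt))).
vt = 1.1 × 130 = 143 m and 2√(Dt) = 2√(1.1 × 130) = 23.92 m.
Argument (x−vt)/(2√(Dt)) = (190 − 143)/23.92 = 1.965; ½·erfc(1.965) = 0.002727.
C = 230 × 0.002727 = 0.627 mg/L.

0.627 mg/L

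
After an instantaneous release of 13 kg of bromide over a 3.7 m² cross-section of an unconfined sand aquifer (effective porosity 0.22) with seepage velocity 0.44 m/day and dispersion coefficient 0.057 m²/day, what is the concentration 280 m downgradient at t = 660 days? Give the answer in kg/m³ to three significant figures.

For an instantaneous plane source, C(x,t) = M/(n_e·A·√(4πDt)) · exp(−(x−vt)²/(4Dt)), with n_e·A the pore (flow) area.
Plume center vt = 0.44 × 660 = 290.4 m, so the well at 280 m is 10.4 m upgradient of the peak.
√(4πDt) = 21.74 m, giving peak height M/(n_e·A·√(4πDt)) = 13/(0.22 × 3.7 × 21.74) = 0.7346 kg/m³.
(x−vt)²/(4Dt) = (-10.4)²/(4 × 0.057 × 660) = 0.7188; exp(−0.7188) = 0.4873.
C = 0.7346 × 0.4873 = 0.358 kg/m³.

0.358 kg/m³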